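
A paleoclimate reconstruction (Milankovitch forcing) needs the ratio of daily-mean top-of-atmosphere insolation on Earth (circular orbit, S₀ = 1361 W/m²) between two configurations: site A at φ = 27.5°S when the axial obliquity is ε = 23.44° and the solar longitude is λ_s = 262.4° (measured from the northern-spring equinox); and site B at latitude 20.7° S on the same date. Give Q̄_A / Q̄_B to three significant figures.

— Configuration A (φ=-27.5°):
Solar declination: sin δ = sin ε · sin λ_s = sin 23.44° × sin 262.4° = -0.39429, so δ = -23.222°.
cos H₀ = −tan(-27.5°) tan(-23.222°) = -0.2234, H₀ = 1.7960 rad.
Bracket: H₀ sin φ sin δ + cos φ cos δ sin H₀ = 1.7960×-0.46175×-0.39429 + 0.88701×0.91898×0.97474 = 0.326986 + 0.794554 = 1.121540.
Q̄ = (S₀/π) × [bracket] = (1361/π) × 1.121540 = 485.87 W/m².
— Configuration B (φ=-20.7°):
cos H₀ = −tan(-20.7°) tan(-23.222°) = -0.1621, H₀ = 1.7336 rad.
Bracket: H₀ sin φ sin δ + cos φ cos δ sin H₀ = 1.7336×-0.35347×-0.39429 + 0.93544×0.91898×0.98677 = 0.241611 + 0.848277 = 1.089888.
Q̄ = (S₀/π) × [bracket] = (1361/π) × 1.089888 = 472.16 W/m².
Ratio Q̄_A / Q̄_B = 485.87 / 472.16 = 1.029.

Q̄_A / Q̄_B ≈ 1.03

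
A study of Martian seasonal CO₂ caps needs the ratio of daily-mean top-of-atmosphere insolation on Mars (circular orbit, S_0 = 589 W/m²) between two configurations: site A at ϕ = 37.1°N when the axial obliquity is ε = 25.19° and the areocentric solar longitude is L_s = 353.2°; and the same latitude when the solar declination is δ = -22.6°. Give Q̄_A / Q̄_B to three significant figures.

Q̄_A / Q̄_B ≈ 1.83

— Configuration A (ϕ=+37.1°):
sin δ = sin 25.19° × sin 353.2° = -0.05040, so δ = -2.889°.
cos h₀ = −tan(+37.1°) tan(-2.889°) = 0.0382, h₀ = 1.5326 rad.
Bracket: h₀ sin ϕ sin δ + cos ϕ cos δ sin h₀ = 1.5326×0.60321×-0.05040 + 0.79758×0.99873×0.99927 = -0.046594 + 0.795986 = 0.749392.
Q̄ = (S_0/π) × [bracket] = (589/π) × 0.749392 = 140.50 W/m².
— Configuration B (ϕ=+37.1°):
cos h₀ = −tan(+37.1°) tan(-22.600°) = 0.3148, h₀ = 1.2505 rad.
Bracket: h₀ sin ϕ sin δ + cos ϕ cos δ sin h₀ = 1.2505×0.60321×-0.38430 + 0.79758×0.92321×0.94915 = -0.289883 + 0.698891 = 0.409008.
Q̄ = (S_0/π) × [bracket] = (589/π) × 0.409008 = 76.683 W/m².
Ratio Q̄_A / Q̄_B = 140.50 / 76.683 = 1.832.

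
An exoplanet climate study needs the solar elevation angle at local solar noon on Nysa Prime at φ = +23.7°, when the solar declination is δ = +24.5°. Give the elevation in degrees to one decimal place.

89.2°

At local noon the hour angle is zero, so the zenith angle equals |φ − δ| = |+23.7° − (+24.500°)| = 0.800°.
Elevation = 90° − 0.800° = 89.2°.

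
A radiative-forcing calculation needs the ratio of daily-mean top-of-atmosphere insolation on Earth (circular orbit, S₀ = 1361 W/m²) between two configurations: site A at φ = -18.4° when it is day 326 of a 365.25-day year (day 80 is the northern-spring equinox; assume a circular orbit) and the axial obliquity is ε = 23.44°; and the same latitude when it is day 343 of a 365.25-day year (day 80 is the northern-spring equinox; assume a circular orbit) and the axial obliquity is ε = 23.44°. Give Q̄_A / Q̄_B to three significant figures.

— Configuration A (φ=-18.4°):
Solar longitude: λ_s = 360° × (326 − 80)/365.25 = 242.464°.
sin δ = sin 23.44° × sin 242.464° = -0.35273, so δ = -20.654°.
cos H₀ = −tan(-18.4°) tan(-20.654°) = -0.1254, H₀ = 1.6965 rad.
Bracket: H₀ sin φ sin δ + cos φ cos δ sin H₀ = 1.6965×-0.31565×-0.35273 + 0.94888×0.93573×0.99211 = 0.188887 + 0.880890 = 1.069777.
Q̄ = (S₀/π) × [bracket] = (1361/π) × 1.069777 = 463.45 W/m².
— Configuration B (φ=-18.4°):
Solar longitude: λ_s = 360° × (343 − 80)/365.25 = 259.220°.
sin δ = sin 23.44° × sin 259.220° = -0.39077, so δ = -23.002°.
cos H₀ = −tan(-18.4°) tan(-23.002°) = -0.1412, H₀ = 1.7125 rad.
Bracket: H₀ sin φ sin δ + cos φ cos δ sin H₀ = 1.7125×-0.31565×-0.39077 + 0.94888×0.92049×0.98998 = 0.211231 + 0.864683 = 1.075914.
Q̄ = (S₀/π) × [bracket] = (1361/π) × 1.075914 = 466.11 W/m².
Ratio Q̄_A / Q̄_B = 463.45 / 466.11 = 0.9943.

Q̄_A / Q̄_B ≈ 0.994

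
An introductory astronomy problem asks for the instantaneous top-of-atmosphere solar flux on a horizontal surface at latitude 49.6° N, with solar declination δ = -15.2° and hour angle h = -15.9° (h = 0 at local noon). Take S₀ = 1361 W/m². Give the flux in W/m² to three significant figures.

547 W/m²

cos θ_z = sin φ sin δ + cos φ cos δ cos h = -0.199667 + 0.601518 = 0.401851.
Flux = S₀ · cos θ_z = 1361 × 0.401851 = 546.9 W/m².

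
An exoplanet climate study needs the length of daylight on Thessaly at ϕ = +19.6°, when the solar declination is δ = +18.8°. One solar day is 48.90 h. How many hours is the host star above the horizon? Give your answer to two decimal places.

26.34 h

cos h₀ = −tan ϕ · tan δ = −tan(+19.6°) × tan(+18.800°) = -0.1212, so h₀ = 1.6923 rad = 96.96°.
Daylight = 2h₀/(2π) × 48.90 h = (1.6923/π) × 48.90 = 26.34 h.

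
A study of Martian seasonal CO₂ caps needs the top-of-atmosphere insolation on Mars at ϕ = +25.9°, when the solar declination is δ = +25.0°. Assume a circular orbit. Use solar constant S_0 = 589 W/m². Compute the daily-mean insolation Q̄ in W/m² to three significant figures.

cos h₀ = −tan(+25.9°) tan(+25.000°) = -0.2264, h₀ = 1.7992 rad.
Bracket: h₀ sin ϕ sin δ + cos ϕ cos δ sin h₀ = 1.7992×0.43680×0.42262 + 0.89956×0.90631×0.97403 = 0.332133 + 0.794107 = 1.126240.
Q̄ = (S_0/π) × [bracket] = (589/π) × 1.126240 = 211.2 W/m².

Q̄ ≈ 211 W/m²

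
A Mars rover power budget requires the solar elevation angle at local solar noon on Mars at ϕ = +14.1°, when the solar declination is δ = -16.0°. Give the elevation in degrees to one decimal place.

At local noon the hour angle is zero, so the zenith angle equals |ϕ − δ| = |+14.1° − (-16.000°)| = 30.100°.
Elevation = 90° − 30.100° = 59.9°.

59.9°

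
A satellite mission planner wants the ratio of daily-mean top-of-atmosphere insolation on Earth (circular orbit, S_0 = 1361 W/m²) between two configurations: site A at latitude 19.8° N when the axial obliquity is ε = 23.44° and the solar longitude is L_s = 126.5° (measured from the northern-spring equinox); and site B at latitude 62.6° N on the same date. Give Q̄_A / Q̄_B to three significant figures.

— Configuration A (ϕ=+19.8°):
Solar declination: sin δ = sin ε · sin L_s = sin 23.44° × sin 126.5° = 0.31977, so δ = +18.649°.
cos h₀ = −tan(+19.8°) tan(+18.649°) = -0.1215, h₀ = 1.6926 rad.
Bracket: h₀ sin ϕ sin δ + cos ϕ cos δ sin h₀ = 1.6926×0.33874×0.31977 + 0.94088×0.94750×0.99259 = 0.183341 + 0.884878 = 1.068219.
Q̄ = (S_0/π) × [bracket] = (1361/π) × 1.068219 = 462.77 W/m².
— Configuration B (ϕ=+62.6°):
cos h₀ = −tan(+62.6°) tan(+18.649°) = -0.6511, h₀ = 2.2798 rad.
Bracket: h₀ sin ϕ sin δ + cos ϕ cos δ sin h₀ = 2.2798×0.88782×0.31977 + 0.46020×0.94750×0.75902 = 0.647231 + 0.330963 = 0.978194.
Q̄ = (S_0/π) × [bracket] = (1361/π) × 0.978194 = 423.77 W/m².
Ratio Q̄_A / Q̄_B = 462.77 / 423.77 = 1.092.

Q̄_A / Q̄_B ≈ 1.09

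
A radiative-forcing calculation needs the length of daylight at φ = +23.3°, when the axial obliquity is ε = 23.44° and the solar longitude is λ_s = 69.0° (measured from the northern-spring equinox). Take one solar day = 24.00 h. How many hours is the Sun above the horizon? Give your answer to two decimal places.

Solar declination: sin δ = sin ε · sin λ_s = sin 23.44° × sin 69.0° = 0.37137, so δ = +21.800°.
cos H₀ = −tan φ · tan δ = −tan(+23.3°) × tan(+21.800°) = -0.1723, so H₀ = 1.7439 rad = 99.92°.
Daylight = 2H₀/(2π) × 24.00 h = (1.7439/π) × 24.00 = 13.32 h.

13.32 h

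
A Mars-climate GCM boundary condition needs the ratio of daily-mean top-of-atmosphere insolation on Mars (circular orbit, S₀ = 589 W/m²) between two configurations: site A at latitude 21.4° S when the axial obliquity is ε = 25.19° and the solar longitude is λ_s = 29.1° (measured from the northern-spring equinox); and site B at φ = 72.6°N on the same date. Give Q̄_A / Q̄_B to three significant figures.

— Configuration A (φ=-21.4°):
Solar declination: sin δ = sin ε · sin λ_s = sin 25.19° × sin 29.1° = 0.20699, so δ = +11.946°.
cos H₀ = −tan(-21.4°) tan(+11.946°) = 0.0829, H₀ = 1.4878 rad.
Bracket: H₀ sin φ sin δ + cos φ cos δ sin H₀ = 1.4878×-0.36488×0.20699 + 0.93106×0.97834×0.99656 = -0.112368 + 0.907760 = 0.795392.
Q̄ = (S₀/π) × [bracket] = (589/π) × 0.795392 = 149.12 W/m².
— Configuration B (φ=+72.6°):
cos H₀ = −tan(+72.6°) tan(+11.946°) = -0.6751, H₀ = 2.3120 rad.
Bracket: H₀ sin φ sin δ + cos φ cos δ sin H₀ = 2.3120×0.95424×0.20699 + 0.29904×0.97834×0.73769 = 0.456662 + 0.215821 = 0.672483.
Q̄ = (S₀/π) × [bracket] = (589/π) × 0.672483 = 126.08 W/m².
Ratio Q̄_A / Q̄_B = 149.12 / 126.08 = 1.183.

Q̄_A / Q̄_B ≈ 1.18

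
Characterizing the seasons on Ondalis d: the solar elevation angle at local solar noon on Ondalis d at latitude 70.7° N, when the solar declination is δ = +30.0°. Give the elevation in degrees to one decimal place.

At local noon the hour angle is zero, so the zenith angle equals |φ − δ| = |+70.7° − (+30.000°)| = 40.700°.
Elevation = 90° − 40.700° = 49.3°.

49.3°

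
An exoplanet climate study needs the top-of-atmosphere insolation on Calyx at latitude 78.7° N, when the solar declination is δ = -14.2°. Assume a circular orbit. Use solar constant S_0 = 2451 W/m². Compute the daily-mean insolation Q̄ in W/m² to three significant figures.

Q̄ ≈ 0.00 W/m²

cos h₀ = −tan(+78.7°) tan(-14.200°) = 1.2663 ≥ 1 ⇒ polar night, h₀ = 0 and Q̄ = 0.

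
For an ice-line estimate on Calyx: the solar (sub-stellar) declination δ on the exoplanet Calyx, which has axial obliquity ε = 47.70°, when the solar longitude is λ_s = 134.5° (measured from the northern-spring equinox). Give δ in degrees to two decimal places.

sin δ = sin ε · sin λ_s = sin 47.70° × sin 134.5° = 0.527542.
δ = arcsin(0.527542) = +31.84°.

δ = +31.84°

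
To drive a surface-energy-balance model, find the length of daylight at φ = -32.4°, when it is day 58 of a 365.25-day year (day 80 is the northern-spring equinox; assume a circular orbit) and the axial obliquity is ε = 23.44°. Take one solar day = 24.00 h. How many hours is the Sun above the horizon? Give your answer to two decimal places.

Solar longitude: λ_s = 360° × (58 − 80)/365.25 = -21.684°, i.e. -21.684° + 360° = 338.316°.
sin δ = sin 23.44° × sin 338.316° = -0.14698, so δ = -8.452°.
cos H₀ = −tan φ · tan δ = −tan(-32.4°) × tan(-8.452°) = -0.0943, so H₀ = 1.6652 rad = 95.41°.
Daylight = 2H₀/(2π) × 24.00 h = (1.6652/π) × 24.00 = 12.72 h.

12.72 h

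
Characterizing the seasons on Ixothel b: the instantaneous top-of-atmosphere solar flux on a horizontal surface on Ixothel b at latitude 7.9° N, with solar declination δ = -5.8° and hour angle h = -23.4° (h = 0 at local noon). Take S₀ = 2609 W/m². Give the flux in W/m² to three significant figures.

2.32e+03 W/m²

cos θ_z = sin φ sin δ + cos φ cos δ cos h = -0.013890 + 0.904391 = 0.890501.
Flux = S₀ · cos θ_z = 2609 × 0.890501 = 2323 W/m².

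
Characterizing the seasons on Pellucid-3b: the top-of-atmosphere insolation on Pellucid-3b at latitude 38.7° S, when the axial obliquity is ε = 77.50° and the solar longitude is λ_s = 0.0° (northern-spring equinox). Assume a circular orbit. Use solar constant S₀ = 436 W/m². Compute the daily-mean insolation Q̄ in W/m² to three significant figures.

Q̄ ≈ 108 W/m²

Solar declination: sin δ = sin ε · sin λ_s = sin 77.50° × sin 0.0° = 0.00000, so δ = +0.000°.
cos H₀ = −tan(-38.7°) tan(+0.000°) = 0.0000, H₀ = 1.5708 rad.
Bracket: H₀ sin φ sin δ + cos φ cos δ sin H₀ = 1.5708×-0.62524×0.00000 + 0.78043×1.00000×1.00000 = -0.000000 + 0.780430 = 0.780430.
Q̄ = (S₀/π) × [bracket] = (436/π) × 0.780430 = 108.3 W/m².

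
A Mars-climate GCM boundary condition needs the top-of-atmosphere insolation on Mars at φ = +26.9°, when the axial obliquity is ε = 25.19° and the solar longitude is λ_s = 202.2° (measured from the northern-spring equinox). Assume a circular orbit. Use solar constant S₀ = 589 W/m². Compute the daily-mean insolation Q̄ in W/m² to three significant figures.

Q̄ ≈ 144 W/m²

Solar declination: sin δ = sin ε · sin λ_s = sin 25.19° × sin 202.2° = -0.16082, so δ = -9.254°.
cos H₀ = −tan(+26.9°) tan(-9.254°) = 0.0827, H₀ = 1.4880 rad.
Bracket: H₀ sin φ sin δ + cos φ cos δ sin H₀ = 1.4880×0.45243×-0.16082 + 0.89180×0.98698×0.99658 = -0.108267 + 0.877179 = 0.768912.
Q̄ = (S₀/π) × [bracket] = (589/π) × 0.768912 = 144.2 W/m².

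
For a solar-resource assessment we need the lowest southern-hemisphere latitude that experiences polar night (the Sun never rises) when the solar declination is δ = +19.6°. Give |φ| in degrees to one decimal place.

Polar night requires cos H₀ = −tan φ tan δ ≥ 1, i.e. tan φ tan δ ≤ −1.
The boundary is |tan φ| · |tan δ| = 1, so |φ| = 90° − |δ| = 90° − 19.6° = 70.4° in the southern hemisphere.

|φ| = 70.4°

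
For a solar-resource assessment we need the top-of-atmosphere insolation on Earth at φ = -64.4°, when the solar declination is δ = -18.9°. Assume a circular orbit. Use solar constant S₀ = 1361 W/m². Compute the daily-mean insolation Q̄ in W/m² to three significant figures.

cos H₀ = −tan(-64.4°) tan(-18.900°) = -0.7146, H₀ = 2.3668 rad.
Bracket: H₀ sin φ sin δ + cos φ cos δ sin H₀ = 2.3668×-0.90183×-0.32392 + 0.43209×0.94609×0.69954 = 0.691391 + 0.285969 = 0.977360.
Q̄ = (S₀/π) × [bracket] = (1361/π) × 0.977360 = 423.4 W/m².

Q̄ ≈ 423 W/m²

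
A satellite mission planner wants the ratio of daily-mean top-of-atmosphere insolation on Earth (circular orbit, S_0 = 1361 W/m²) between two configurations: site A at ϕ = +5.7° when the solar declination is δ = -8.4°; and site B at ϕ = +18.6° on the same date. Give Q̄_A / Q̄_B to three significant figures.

Q̄_A / Q̄_B ≈ 1.11

— Configuration A (ϕ=+5.7°):
cos h₀ = −tan(+5.7°) tan(-8.400°) = 0.0147, h₀ = 1.5561 rad.
Bracket: h₀ sin ϕ sin δ + cos ϕ cos δ sin h₀ = 1.5561×0.09932×-0.14608 + 0.99506×0.98927×0.99989 = -0.022577 + 0.984275 = 0.961698.
Q̄ = (S_0/π) × [bracket] = (1361/π) × 0.961698 = 416.63 W/m².
— Configuration B (ϕ=+18.6°):
cos h₀ = −tan(+18.6°) tan(-8.400°) = 0.0497, h₀ = 1.5211 rad.
Bracket: h₀ sin ϕ sin δ + cos ϕ cos δ sin h₀ = 1.5211×0.31896×-0.14608 + 0.94777×0.98927×0.99876 = -0.070874 + 0.936438 = 0.865564.
Q̄ = (S_0/π) × [bracket] = (1361/π) × 0.865564 = 374.98 W/m².
Ratio Q̄_A / Q̄_B = 416.63 / 374.98 = 1.111.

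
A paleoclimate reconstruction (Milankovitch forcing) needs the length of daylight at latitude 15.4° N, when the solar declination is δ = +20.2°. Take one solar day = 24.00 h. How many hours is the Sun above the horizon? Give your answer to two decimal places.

cos H₀ = −tan φ · tan δ = −tan(+15.4°) × tan(+20.200°) = -0.1013, so H₀ = 1.6723 rad = 95.82°.
Daylight = 2H₀/(2π) × 24.00 h = (1.6723/π) × 24.00 = 12.78 h.

12.78 h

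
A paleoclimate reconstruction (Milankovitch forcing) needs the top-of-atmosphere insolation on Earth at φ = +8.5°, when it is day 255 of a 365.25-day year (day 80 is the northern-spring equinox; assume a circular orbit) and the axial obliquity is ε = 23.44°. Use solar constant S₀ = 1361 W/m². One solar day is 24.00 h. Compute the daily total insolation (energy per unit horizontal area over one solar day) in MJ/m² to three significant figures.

Solar longitude: λ_s = 360° × (255 − 80)/365.25 = 172.485°.
sin δ = sin 23.44° × sin 172.485° = 0.05203, so δ = +2.982°.
cos H₀ = −tan(+8.5°) tan(+2.982°) = -0.0078, H₀ = 1.5786 rad.
Bracket: H₀ sin φ sin δ + cos φ cos δ sin H₀ = 1.5786×0.14781×0.05203 + 0.98902×0.99865×0.99997 = 0.012140 + 0.987655 = 0.999795.
Q̄ = (S₀/π) × [bracket] = (1361/π) × 0.999795 = 433.13 W/m².
Daily total = Q̄ × 24.00 h × 3600 s/h = 433.13 × 24.00 × 3600 / 10⁶ = 37.42 MJ/m².

37.4 MJ/m²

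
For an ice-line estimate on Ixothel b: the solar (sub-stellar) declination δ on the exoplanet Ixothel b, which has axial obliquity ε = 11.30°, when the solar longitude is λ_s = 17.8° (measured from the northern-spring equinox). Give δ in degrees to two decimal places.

sin δ = sin ε · sin λ_s = sin 11.30° × sin 17.8° = 0.059900.
δ = arcsin(0.059900) = +3.43°.

δ = +3.43°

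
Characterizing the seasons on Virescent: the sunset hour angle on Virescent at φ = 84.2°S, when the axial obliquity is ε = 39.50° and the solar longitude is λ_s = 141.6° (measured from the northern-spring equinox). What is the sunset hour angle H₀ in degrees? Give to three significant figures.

Solar declination: sin δ = sin ε · sin λ_s = sin 39.50° × sin 141.6° = 0.39510, so δ = +23.272°.
cos H₀ = −tan φ · tan δ = 4.2342 ≥ 1, so the host star never rises (polar night) and H₀ = 0.

H₀ = 0.00°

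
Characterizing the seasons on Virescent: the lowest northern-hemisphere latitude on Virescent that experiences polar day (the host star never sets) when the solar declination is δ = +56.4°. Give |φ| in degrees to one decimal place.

Polar day requires cos H₀ = −tan φ tan δ ≤ −1, i.e. tan φ tan δ ≥ 1.
The boundary is |tan φ| · |tan δ| = 1, so |φ| = 90° − |δ| = 90° − 56.4° = 33.6° in the northern hemisphere.

|φ| = 33.6°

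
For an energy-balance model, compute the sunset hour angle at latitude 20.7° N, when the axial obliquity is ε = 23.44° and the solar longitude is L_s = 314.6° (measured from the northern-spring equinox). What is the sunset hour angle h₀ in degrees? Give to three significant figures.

h₀ = 83.6°

Solar declination: sin δ = sin ε · sin L_s = sin 23.44° × sin 314.6° = -0.28324, so δ = -16.453°.
cos h₀ = −tan ϕ · tan δ = −tan(+20.7°) × tan(-16.453°) = 0.1116, so h₀ = 1.4590 rad = 83.59°.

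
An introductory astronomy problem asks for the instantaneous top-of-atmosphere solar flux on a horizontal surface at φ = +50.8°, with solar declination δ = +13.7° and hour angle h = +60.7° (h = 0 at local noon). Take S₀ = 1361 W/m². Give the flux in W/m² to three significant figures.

659 W/m²

cos θ_z = sin φ sin δ + cos φ cos δ cos h = 0.183536 + 0.300504 = 0.484040.
Flux = S₀ · cos θ_z = 1361 × 0.484040 = 658.8 W/m².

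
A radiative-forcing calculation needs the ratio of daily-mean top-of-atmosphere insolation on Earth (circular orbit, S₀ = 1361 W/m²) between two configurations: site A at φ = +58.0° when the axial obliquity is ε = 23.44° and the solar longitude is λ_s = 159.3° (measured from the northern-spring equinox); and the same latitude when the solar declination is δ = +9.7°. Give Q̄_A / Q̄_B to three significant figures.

— Configuration A (φ=+58.0°):
Solar declination: sin δ = sin ε · sin λ_s = sin 23.44° × sin 159.3° = 0.14061, so δ = +8.083°.
cos H₀ = −tan(+58.0°) tan(+8.083°) = -0.2273, H₀ = 1.8001 rad.
Bracket: H₀ sin φ sin δ + cos φ cos δ sin H₀ = 1.8001×0.84805×0.14061 + 0.52992×0.99007×0.97383 = 0.214652 + 0.510928 = 0.725580.
Q̄ = (S₀/π) × [bracket] = (1361/π) × 0.725580 = 314.34 W/m².
— Configuration B (φ=+58.0°):
cos H₀ = −tan(+58.0°) tan(+9.700°) = -0.2736, H₀ = 1.8479 rad.
Bracket: H₀ sin φ sin δ + cos φ cos δ sin H₀ = 1.8479×0.84805×0.16849 + 0.52992×0.98570×0.96186 = 0.264043 + 0.502420 = 0.766463.
Q̄ = (S₀/π) × [bracket] = (1361/π) × 0.766463 = 332.05 W/m².
Ratio Q̄_A / Q̄_B = 314.34 / 332.05 = 0.9467.

Q̄_A / Q̄_B ≈ 0.947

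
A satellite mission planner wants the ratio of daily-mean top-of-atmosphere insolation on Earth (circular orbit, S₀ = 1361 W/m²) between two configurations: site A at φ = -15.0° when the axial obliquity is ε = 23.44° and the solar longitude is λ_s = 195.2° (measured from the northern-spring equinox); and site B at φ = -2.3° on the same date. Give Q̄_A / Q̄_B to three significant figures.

Q̄_A / Q̄_B ≈ 1.00

— Configuration A (φ=-15.0°):
Solar declination: sin δ = sin ε · sin λ_s = sin 23.44° × sin 195.2° = -0.10430, so δ = -5.987°.
cos H₀ = −tan(-15.0°) tan(-5.987°) = -0.0281, H₀ = 1.5989 rad.
Bracket: H₀ sin φ sin δ + cos φ cos δ sin H₀ = 1.5989×-0.25882×-0.10430 + 0.96593×0.99455×0.99961 = 0.043162 + 0.960291 = 1.003453.
Q̄ = (S₀/π) × [bracket] = (1361/π) × 1.003453 = 434.72 W/m².
— Configuration B (φ=-2.3°):
cos H₀ = −tan(-2.3°) tan(-5.987°) = -0.0042, H₀ = 1.5750 rad.
Bracket: H₀ sin φ sin δ + cos φ cos δ sin H₀ = 1.5750×-0.04013×-0.10430 + 0.99919×0.99455×0.99999 = 0.006592 + 0.993734 = 1.000326.
Q̄ = (S₀/π) × [bracket] = (1361/π) × 1.000326 = 433.36 W/m².
Ratio Q̄_A / Q̄_B = 434.72 / 433.36 = 1.003.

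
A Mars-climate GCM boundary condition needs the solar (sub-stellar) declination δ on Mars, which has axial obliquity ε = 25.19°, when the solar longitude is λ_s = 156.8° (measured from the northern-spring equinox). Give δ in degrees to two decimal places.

sin δ = sin ε · sin λ_s = sin 25.19° × sin 156.8° = 0.167670.
δ = arcsin(0.167670) = +9.65°.

δ = +9.65°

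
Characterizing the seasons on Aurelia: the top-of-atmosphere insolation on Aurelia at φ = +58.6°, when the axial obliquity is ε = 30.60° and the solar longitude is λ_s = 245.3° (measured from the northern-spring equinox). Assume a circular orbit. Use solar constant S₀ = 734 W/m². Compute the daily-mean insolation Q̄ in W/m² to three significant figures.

Q̄ ≈ 5.69 W/m²

Solar declination: sin δ = sin ε · sin λ_s = sin 30.60° × sin 245.3° = -0.46247, so δ = -27.546°.
cos H₀ = −tan(+58.6°) tan(-27.546°) = 0.8545, H₀ = 0.5462 rad.
Bracket: H₀ sin φ sin δ + cos φ cos δ sin H₀ = 0.5462×0.85355×-0.46247 + 0.52101×0.88664×0.51942 = -0.215608 + 0.239945 = 0.024337.
Q̄ = (S₀/π) × [bracket] = (734/π) × 0.024337 = 5.686 W/m².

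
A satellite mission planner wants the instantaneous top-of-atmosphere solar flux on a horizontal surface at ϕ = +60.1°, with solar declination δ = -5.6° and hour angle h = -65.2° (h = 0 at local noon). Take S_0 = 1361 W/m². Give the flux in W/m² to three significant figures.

cos θ_z = sin ϕ sin δ + cos ϕ cos δ cos h = -0.084594 + 0.208094 = 0.123500.
Flux = S_0 · cos θ_z = 1361 × 0.123500 = 168.1 W/m².

168 W/m²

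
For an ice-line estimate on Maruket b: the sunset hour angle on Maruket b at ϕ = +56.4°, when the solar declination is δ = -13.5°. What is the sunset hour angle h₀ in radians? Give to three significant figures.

h₀ = 1.20 rad

cos h₀ = −tan ϕ · tan δ = −tan(+56.4°) × tan(-13.500°) = 0.3613, so h₀ = 1.2011 rad = 68.82°.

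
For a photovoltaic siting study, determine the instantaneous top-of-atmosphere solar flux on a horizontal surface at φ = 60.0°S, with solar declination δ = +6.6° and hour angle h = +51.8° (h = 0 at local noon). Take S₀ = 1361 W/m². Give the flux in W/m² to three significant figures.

cos θ_z = sin φ sin δ + cos φ cos δ cos h = -0.099538 + 0.307155 = 0.207617.
Flux = S₀ · cos θ_z = 1361 × 0.207617 = 282.6 W/m².

283 W/m²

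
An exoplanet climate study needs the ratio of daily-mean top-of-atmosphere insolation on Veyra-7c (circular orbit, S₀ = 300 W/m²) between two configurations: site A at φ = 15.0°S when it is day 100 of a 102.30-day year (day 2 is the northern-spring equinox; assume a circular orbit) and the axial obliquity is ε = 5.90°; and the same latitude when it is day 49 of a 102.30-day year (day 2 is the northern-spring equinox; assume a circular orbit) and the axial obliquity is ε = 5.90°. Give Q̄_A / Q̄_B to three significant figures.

Q̄_A / Q̄_B ≈ 1.02

— Configuration A (φ=-15.0°):
Solar longitude: λ_s = 360° × (100 − 2)/102.30 = 344.868°.
sin δ = sin 5.90° × sin 344.868° = -0.02683, so δ = -1.538°.
cos H₀ = −tan(-15.0°) tan(-1.538°) = -0.0072, H₀ = 1.5780 rad.
Bracket: H₀ sin φ sin δ + cos φ cos δ sin H₀ = 1.5780×-0.25882×-0.02683 + 0.96593×0.99964×0.99997 = 0.010958 + 0.965553 = 0.976511.
Q̄ = (S₀/π) × [bracket] = (300/π) × 0.976511 = 93.250 W/m².
— Configuration B (φ=-15.0°):
Solar longitude: λ_s = 360° × (49 − 2)/102.30 = 165.396°.
sin δ = sin 5.90° × sin 165.396° = 0.02592, so δ = +1.485°.
cos H₀ = −tan(-15.0°) tan(+1.485°) = 0.0069, H₀ = 1.5638 rad.
Bracket: H₀ sin φ sin δ + cos φ cos δ sin H₀ = 1.5638×-0.25882×0.02592 + 0.96593×0.99966×0.99998 = -0.010491 + 0.965582 = 0.955091.
Q̄ = (S₀/π) × [bracket] = (300/π) × 0.955091 = 91.204 W/m².
Ratio Q̄_A / Q̄_B = 93.250 / 91.204 = 1.022.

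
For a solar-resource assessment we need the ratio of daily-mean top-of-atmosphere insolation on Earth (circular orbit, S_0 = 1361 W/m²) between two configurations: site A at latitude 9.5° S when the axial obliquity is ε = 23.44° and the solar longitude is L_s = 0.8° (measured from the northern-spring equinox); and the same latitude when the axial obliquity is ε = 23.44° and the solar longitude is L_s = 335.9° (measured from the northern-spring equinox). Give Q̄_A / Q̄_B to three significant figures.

Q̄_A / Q̄_B ≈ 0.970

— Configuration A (ϕ=-9.5°):
Solar declination: sin δ = sin ε · sin L_s = sin 23.44° × sin 0.8° = 0.00555, so δ = +0.318°.
cos h₀ = −tan(-9.5°) tan(+0.318°) = 0.0009, h₀ = 1.5699 rad.
Bracket: h₀ sin ϕ sin δ + cos ϕ cos δ sin h₀ = 1.5699×-0.16505×0.00555 + 0.98629×0.99998×1.00000 = -0.001438 + 0.986270 = 0.984832.
Q̄ = (S_0/π) × [bracket] = (1361/π) × 0.984832 = 426.65 W/m².
— Configuration B (ϕ=-9.5°):
Solar declination: sin δ = sin ε · sin L_s = sin 23.44° × sin 335.9° = -0.16243, so δ = -9.348°.
cos h₀ = −tan(-9.5°) tan(-9.348°) = -0.0275, h₀ = 1.5983 rad.
Bracket: h₀ sin ϕ sin δ + cos ϕ cos δ sin h₀ = 1.5983×-0.16505×-0.16243 + 0.98629×0.98672×0.99962 = 0.042849 + 0.972822 = 1.015671.
Q̄ = (S_0/π) × [bracket] = (1361/π) × 1.015671 = 440.01 W/m².
Ratio Q̄_A / Q̄_B = 426.65 / 440.01 = 0.9696.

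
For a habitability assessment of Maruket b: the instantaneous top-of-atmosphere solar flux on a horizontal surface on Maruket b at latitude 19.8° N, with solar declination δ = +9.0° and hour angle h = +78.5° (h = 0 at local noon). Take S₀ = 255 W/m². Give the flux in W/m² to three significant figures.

60.8 W/m²

cos θ_z = sin φ sin δ + cos φ cos δ cos h = 0.052990 + 0.185272 = 0.238262.
Flux = S₀ · cos θ_z = 255 × 0.238262 = 60.76 W/m².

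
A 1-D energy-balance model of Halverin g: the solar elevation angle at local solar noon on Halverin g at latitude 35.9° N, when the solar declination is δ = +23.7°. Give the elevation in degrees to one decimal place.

77.8°

At local noon the hour angle is zero, so the zenith angle equals |ϕ − δ| = |+35.9° − (+23.700°)| = 12.200°.
Elevation = 90° − 12.200° = 77.8°.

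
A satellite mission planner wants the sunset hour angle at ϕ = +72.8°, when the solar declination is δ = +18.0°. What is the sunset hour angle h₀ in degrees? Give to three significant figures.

h₀ = 180°

Sunrise equation: cos h₀ = −tan ϕ · tan δ = -1.0496 ≤ −1, so the Sun never sets (polar day) and h₀ = π.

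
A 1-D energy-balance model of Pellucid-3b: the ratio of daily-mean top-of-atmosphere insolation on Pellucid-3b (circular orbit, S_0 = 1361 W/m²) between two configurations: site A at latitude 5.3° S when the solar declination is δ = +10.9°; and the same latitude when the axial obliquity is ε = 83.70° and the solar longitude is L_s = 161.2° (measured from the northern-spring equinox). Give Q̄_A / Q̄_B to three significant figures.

— Configuration A (ϕ=-5.3°):
cos h₀ = −tan(-5.3°) tan(+10.900°) = 0.0179, h₀ = 1.5529 rad.
Bracket: h₀ sin ϕ sin δ + cos ϕ cos δ sin h₀ = 1.5529×-0.09237×0.18910 + 0.99572×0.98196×0.99984 = -0.027125 + 0.977601 = 0.950476.
Q̄ = (S_0/π) × [bracket] = (1361/π) × 0.950476 = 411.76 W/m².
— Configuration B (ϕ=-5.3°):
Solar declination: sin δ = sin ε · sin L_s = sin 83.70° × sin 161.2° = 0.32032, so δ = +18.682°.
cos h₀ = −tan(-5.3°) tan(+18.682°) = 0.0314, h₀ = 1.5394 rad.
Bracket: h₀ sin ϕ sin δ + cos ϕ cos δ sin h₀ = 1.5394×-0.09237×0.32032 + 0.99572×0.94731×0.99951 = -0.045548 + 0.942793 = 0.897245.
Q̄ = (S_0/π) × [bracket] = (1361/π) × 0.897245 = 388.70 W/m².
Ratio Q̄_A / Q̄_B = 411.76 / 388.70 = 1.059.

Q̄_A / Q̄_B ≈ 1.06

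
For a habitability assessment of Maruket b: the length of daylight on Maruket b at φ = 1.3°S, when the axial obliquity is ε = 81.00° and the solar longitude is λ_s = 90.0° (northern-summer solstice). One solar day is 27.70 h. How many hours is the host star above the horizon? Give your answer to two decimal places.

Solar declination: sin δ = sin ε · sin λ_s = sin 81.00° × sin 90.0° = 0.98769, so δ = +81.000°.
cos H₀ = −tan φ · tan δ = −tan(-1.3°) × tan(+81.000°) = 0.1433, so H₀ = 1.4270 rad = 81.76°.
Daylight = 2H₀/(2π) × 27.70 h = (1.4270/π) × 27.70 = 12.58 h.

12.58 h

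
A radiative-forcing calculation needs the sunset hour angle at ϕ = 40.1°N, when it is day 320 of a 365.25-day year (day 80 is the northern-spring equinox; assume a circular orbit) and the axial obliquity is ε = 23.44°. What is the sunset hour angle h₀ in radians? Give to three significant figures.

h₀ = 1.27 rad

Solar longitude: L_s = 360° × (320 − 80)/365.25 = 236.550°.
sin δ = sin 23.44° × sin 236.550° = -0.33190, so δ = -19.384°.
cos h₀ = −tan ϕ · tan δ = −tan(+40.1°) × tan(-19.384°) = 0.2963, so h₀ = 1.2700 rad = 72.77°.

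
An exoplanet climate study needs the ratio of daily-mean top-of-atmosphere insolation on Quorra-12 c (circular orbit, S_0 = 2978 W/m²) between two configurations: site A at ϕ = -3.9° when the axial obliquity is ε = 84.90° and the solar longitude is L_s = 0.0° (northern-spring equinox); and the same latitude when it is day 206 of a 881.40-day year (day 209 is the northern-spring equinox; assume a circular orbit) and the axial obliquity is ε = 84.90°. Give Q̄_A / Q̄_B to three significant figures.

Q̄_A / Q̄_B ≈ 0.998

— Configuration A (ϕ=-3.9°):
Solar declination: sin δ = sin ε · sin L_s = sin 84.90° × sin 0.0° = 0.00000, so δ = +0.000°.
cos h₀ = −tan(-3.9°) tan(+0.000°) = 0.0000, h₀ = 1.5708 rad.
Bracket: h₀ sin ϕ sin δ + cos ϕ cos δ sin h₀ = 1.5708×-0.06802×0.00000 + 0.99768×1.00000×1.00000 = -0.000000 + 0.997680 = 0.997680.
Q̄ = (S_0/π) × [bracket] = (2978/π) × 0.997680 = 945.73 W/m².
— Configuration B (ϕ=-3.9°):
Solar longitude: L_s = 360° × (206 − 209)/881.40 = -1.225°, i.e. -1.225° + 360° = 358.775°.
sin δ = sin 84.90° × sin 358.775° = -0.02130, so δ = -1.220°.
cos h₀ = −tan(-3.9°) tan(-1.220°) = -0.0015, h₀ = 1.5722 rad.
Bracket: h₀ sin ϕ sin δ + cos ϕ cos δ sin h₀ = 1.5722×-0.06802×-0.02130 + 0.99768×0.99977×1.00000 = 0.002278 + 0.997451 = 0.999729.
Q̄ = (S_0/π) × [bracket] = (2978/π) × 0.999729 = 947.67 W/m².
Ratio Q̄_A / Q̄_B = 945.73 / 947.67 = 0.9980.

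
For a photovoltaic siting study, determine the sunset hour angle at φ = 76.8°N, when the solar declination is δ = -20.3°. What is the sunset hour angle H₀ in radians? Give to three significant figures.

cos H₀ = −tan φ · tan δ = 1.5771 ≥ 1, so the Sun never rises (polar night) and H₀ = 0.

H₀ = 0.00 rad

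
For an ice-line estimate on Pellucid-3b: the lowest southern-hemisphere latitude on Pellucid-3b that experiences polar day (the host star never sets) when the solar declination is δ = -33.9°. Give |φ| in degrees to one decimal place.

Polar day requires cos H₀ = −tan φ tan δ ≤ −1, i.e. tan φ tan δ ≥ 1.
The boundary is |tan φ| · |tan δ| = 1, so |φ| = 90° − |δ| = 90° − 33.9° = 56.1° in the southern hemisphere.

|φ| = 56.1°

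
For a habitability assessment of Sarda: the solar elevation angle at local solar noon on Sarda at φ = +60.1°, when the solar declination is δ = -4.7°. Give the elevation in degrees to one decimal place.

25.2°

At local noon the hour angle is zero, so the zenith angle equals |φ − δ| = |+60.1° − (-4.700°)| = 64.800°.
Elevation = 90° − 64.800° = 25.2°.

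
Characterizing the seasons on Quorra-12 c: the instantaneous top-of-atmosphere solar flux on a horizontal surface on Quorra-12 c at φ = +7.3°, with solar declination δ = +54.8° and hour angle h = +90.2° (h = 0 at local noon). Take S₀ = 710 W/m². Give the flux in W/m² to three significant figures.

cos θ_z = sin φ sin δ + cos φ cos δ cos h = 0.103830 + -0.001996 = 0.101834.
Flux = S₀ · cos θ_z = 710 × 0.101834 = 72.30 W/m².

72.3 W/m²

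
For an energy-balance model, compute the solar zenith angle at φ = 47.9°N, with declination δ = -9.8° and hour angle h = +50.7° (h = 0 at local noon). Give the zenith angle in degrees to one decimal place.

θ_z = 73.0°

cos θ_z = sin φ sin δ + cos φ cos δ cos h = -0.126291 + 0.418439 = 0.292148.
θ_z = arccos(0.292148) = 73.0°.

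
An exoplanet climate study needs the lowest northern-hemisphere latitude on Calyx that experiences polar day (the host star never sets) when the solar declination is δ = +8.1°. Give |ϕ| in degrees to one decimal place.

|ϕ| = 81.9°

Polar day requires cos h₀ = −tan ϕ tan δ ≤ −1, i.e. tan ϕ tan δ ≥ 1.
The boundary is |tan ϕ| · |tan δ| = 1, so |ϕ| = 90° − |δ| = 90° − 8.1° = 81.9° in the northern hemisphere.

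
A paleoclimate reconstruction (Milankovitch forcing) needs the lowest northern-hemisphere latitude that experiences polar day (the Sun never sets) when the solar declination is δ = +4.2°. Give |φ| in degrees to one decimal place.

|φ| = 85.8°

Polar day requires cos H₀ = −tan φ tan δ ≤ −1, i.e. tan φ tan δ ≥ 1.
The boundary is |tan φ| · |tan δ| = 1, so |φ| = 90° − |δ| = 90° − 4.2° = 85.8° in the northern hemisphere.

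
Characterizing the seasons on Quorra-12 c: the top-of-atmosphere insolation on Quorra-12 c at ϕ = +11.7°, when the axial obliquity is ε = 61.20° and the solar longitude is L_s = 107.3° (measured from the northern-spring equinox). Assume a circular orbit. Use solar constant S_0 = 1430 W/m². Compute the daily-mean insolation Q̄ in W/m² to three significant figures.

Solar declination: sin δ = sin ε · sin L_s = sin 61.20° × sin 107.3° = 0.83666, so δ = +56.789°.
cos h₀ = −tan(+11.7°) tan(+56.789°) = -0.3163, h₀ = 1.8927 rad.
Bracket: h₀ sin ϕ sin δ + cos ϕ cos δ sin h₀ = 1.8927×0.20279×0.83666 + 0.97922×0.54772×0.94865 = 0.321127 + 0.508797 = 0.829924.
Q̄ = (S_0/π) × [bracket] = (1430/π) × 0.829924 = 377.8 W/m².

Q̄ ≈ 378 W/m²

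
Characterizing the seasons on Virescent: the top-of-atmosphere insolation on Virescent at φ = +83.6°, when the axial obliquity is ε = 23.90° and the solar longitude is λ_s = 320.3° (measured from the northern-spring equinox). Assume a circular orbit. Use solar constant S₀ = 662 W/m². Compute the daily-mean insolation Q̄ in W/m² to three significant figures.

Q̄ ≈ 0.00 W/m²

Solar declination: sin δ = sin ε · sin λ_s = sin 23.90° × sin 320.3° = -0.25879, so δ = -14.998°.
cos H₀ = −tan(+83.6°) tan(-14.998°) = 2.3885 ≥ 1 ⇒ polar night, H₀ = 0 and Q̄ = 0.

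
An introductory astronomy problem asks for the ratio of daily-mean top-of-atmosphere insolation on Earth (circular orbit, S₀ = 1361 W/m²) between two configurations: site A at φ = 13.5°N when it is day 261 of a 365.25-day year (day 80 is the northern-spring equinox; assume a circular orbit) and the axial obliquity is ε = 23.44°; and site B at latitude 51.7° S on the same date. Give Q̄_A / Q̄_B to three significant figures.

Q̄_A / Q̄_B ≈ 1.61

— Configuration A (φ=+13.5°):
Solar longitude: λ_s = 360° × (261 − 80)/365.25 = 178.398°.
sin δ = sin 23.44° × sin 178.398° = 0.01112, so δ = +0.637°.
cos H₀ = −tan(+13.5°) tan(+0.637°) = -0.0027, H₀ = 1.5735 rad.
Bracket: H₀ sin φ sin δ + cos φ cos δ sin H₀ = 1.5735×0.23345×0.01112 + 0.97237×0.99994×1.00000 = 0.004085 + 0.972312 = 0.976397.
Q̄ = (S₀/π) × [bracket] = (1361/π) × 0.976397 = 422.99 W/m².
— Configuration B (φ=-51.7°):
cos H₀ = −tan(-51.7°) tan(+0.637°) = 0.0141, H₀ = 1.5567 rad.
Bracket: H₀ sin φ sin δ + cos φ cos δ sin H₀ = 1.5567×-0.78478×0.01112 + 0.61978×0.99994×0.99990 = -0.013585 + 0.619681 = 0.606096.
Q̄ = (S₀/π) × [bracket] = (1361/π) × 0.606096 = 262.57 W/m².
Ratio Q̄_A / Q̄_B = 422.99 / 262.57 = 1.611.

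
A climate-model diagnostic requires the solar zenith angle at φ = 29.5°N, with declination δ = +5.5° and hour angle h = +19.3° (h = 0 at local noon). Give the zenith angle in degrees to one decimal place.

θ_z = 30.1°

cos θ_z = sin φ sin δ + cos φ cos δ cos h = 0.047197 + 0.817661 = 0.864858.
θ_z = arccos(0.864858) = 30.1°.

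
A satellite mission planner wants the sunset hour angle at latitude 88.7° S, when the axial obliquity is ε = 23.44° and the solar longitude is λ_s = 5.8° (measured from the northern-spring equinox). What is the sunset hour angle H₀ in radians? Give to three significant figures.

Solar declination: sin δ = sin ε · sin λ_s = sin 23.44° × sin 5.8° = 0.04020, so δ = +2.304°.
cos H₀ = −tan φ · tan δ = 1.7728 ≥ 1, so the Sun never rises (polar night) and H₀ = 0.

H₀ = 0.00 rad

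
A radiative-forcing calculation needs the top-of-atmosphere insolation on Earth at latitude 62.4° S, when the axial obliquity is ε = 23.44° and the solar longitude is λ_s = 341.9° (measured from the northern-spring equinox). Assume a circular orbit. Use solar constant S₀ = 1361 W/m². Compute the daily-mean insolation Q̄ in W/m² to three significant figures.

Solar declination: sin δ = sin ε · sin λ_s = sin 23.44° × sin 341.9° = -0.12358, so δ = -7.099°.
cos H₀ = −tan(-62.4°) tan(-7.099°) = -0.2382, H₀ = 1.8113 rad.
Bracket: H₀ sin φ sin δ + cos φ cos δ sin H₀ = 1.8113×-0.88620×-0.12358 + 0.46330×0.99233×0.97121 = 0.198367 + 0.446510 = 0.644877.
Q̄ = (S₀/π) × [bracket] = (1361/π) × 0.644877 = 279.4 W/m².

Q̄ ≈ 279 W/m²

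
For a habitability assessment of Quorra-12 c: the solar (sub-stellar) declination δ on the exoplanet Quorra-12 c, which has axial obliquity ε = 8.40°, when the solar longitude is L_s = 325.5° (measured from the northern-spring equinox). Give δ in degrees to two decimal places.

sin δ = sin ε · sin L_s = sin 8.40° × sin 325.5° = -0.082742.
δ = arcsin(-0.082742) = -4.75°.

δ = -4.75°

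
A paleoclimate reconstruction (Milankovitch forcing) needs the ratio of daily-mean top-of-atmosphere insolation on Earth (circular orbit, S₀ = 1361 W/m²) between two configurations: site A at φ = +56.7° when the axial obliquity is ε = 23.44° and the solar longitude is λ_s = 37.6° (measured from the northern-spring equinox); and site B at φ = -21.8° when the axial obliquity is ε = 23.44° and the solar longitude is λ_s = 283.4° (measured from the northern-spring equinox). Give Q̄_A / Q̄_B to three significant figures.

— Configuration A (φ=+56.7°):
Solar declination: sin δ = sin ε · sin λ_s = sin 23.44° × sin 37.6° = 0.24271, so δ = +14.046°.
cos H₀ = −tan(+56.7°) tan(+14.046°) = -0.3809, H₀ = 1.9615 rad.
Bracket: H₀ sin φ sin δ + cos φ cos δ sin H₀ = 1.9615×0.83581×0.24271 + 0.54902×0.97010×0.92463 = 0.397909 + 0.492462 = 0.890371.
Q̄ = (S₀/π) × [bracket] = (1361/π) × 0.890371 = 385.73 W/m².
— Configuration B (φ=-21.8°):
Solar declination: sin δ = sin ε · sin λ_s = sin 23.44° × sin 283.4° = -0.38696, so δ = -22.765°.
cos H₀ = −tan(-21.8°) tan(-22.765°) = -0.1678, H₀ = 1.7394 rad.
Bracket: H₀ sin φ sin δ + cos φ cos δ sin H₀ = 1.7394×-0.37137×-0.38696 + 0.92849×0.92210×0.98581 = 0.249961 + 0.844012 = 1.093973.
Q̄ = (S₀/π) × [bracket] = (1361/π) × 1.093973 = 473.93 W/m².
Ratio Q̄_A / Q̄_B = 385.73 / 473.93 = 0.8139.

Q̄_A / Q̄_B ≈ 0.814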